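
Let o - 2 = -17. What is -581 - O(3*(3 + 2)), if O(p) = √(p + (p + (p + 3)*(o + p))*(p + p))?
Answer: -581 - √465 ≈ -602.56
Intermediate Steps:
o = -15 (o = 2 - 17 = -15)
O(p) = √(p + 2*p*(p + (-15 + p)*(3 + p))) (O(p) = √(p + (p + (p + 3)*(-15 + p))*(p + p)) = √(p + (p + (3 + p)*(-15 + p))*(2*p)) = √(p + (p + (-15 + p)*(3 + p))*(2*p)) = √(p + 2*p*(p + (-15 + p)*(3 + p))))
-581 - O(3*(3 + 2)) = -581 - √((3*(3 + 2))*(-89 - 66*(3 + 2) + 2*(3*(3 + 2))²)) = -581 - √((3*5)*(-89 - 66*5 + 2*(3*5)²)) = -581 - √(15*(-89 - 22*15 + 2*15²)) = -581 - √(15*(-89 - 330 + 2*225)) = -581 - √(15*(-89 - 330 + 450)) = -581 - √(15*31) = -581 - √465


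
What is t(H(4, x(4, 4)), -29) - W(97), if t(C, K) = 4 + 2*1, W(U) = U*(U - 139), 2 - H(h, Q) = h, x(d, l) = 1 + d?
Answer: 4080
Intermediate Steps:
H(h, Q) = 2 - h
W(U) = U*(-139 + U)
t(C, K) = 6 (t(C, K) = 4 + 2 = 6)
t(H(4, x(4, 4)), -29) - W(97) = 6 - 97*(-139 + 97) = 6 - 97*(-42) = 6 - 1*(-4074) = 6 + 4074 = 4080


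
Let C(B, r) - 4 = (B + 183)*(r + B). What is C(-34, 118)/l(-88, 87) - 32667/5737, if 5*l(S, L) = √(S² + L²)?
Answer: -32667/5737 + 62600*√15313/15313 ≈ 500.18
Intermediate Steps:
C(B, r) = 4 + (183 + B)*(B + r) (C(B, r) = 4 + (B + 183)*(r + B) = 4 + (183 + B)*(B + r))
l(S, L) = √(L² + S²)/5 (l(S, L) = √(S² + L²)/5 = √(L² + S²)/5)
C(-34, 118)/l(-88, 87) - 32667/5737 = (4 + (-34)² + 183*(-34) + 183*118 - 34*118)/((√(87² + (-88)²)/5)) - 32667/5737 = (4 + 1156 - 6222 + 21594 - 4012)/((√(7569 + 7744)/5)) - 32667*1/5737 = 12520/((√15313/5)) - 32667/5737 = 12520*(5*√15313/15313) - 32667/5737 = 62600*√15313/15313 - 32667/5737 = -32667/5737 + 62600*√15313/15313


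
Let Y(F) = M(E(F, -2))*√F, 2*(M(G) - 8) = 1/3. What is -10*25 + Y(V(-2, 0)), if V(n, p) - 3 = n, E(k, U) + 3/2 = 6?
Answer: -1451/6 ≈ -241.83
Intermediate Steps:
E(k, U) = 9/2 (E(k, U) = -3/2 + 6 = 9/2)
M(G) = 49/6 (M(G) = 8 + (½)/3 = 8 + (½)*(⅓) = 8 + ⅙ = 49/6)
V(n, p) = 3 + n
Y(F) = 49*√F/6
-10*25 + Y(V(-2, 0)) = -10*25 + 49*√(3 - 2)/6 = -250 + 49*√1/6 = -250 + (49/6)*1 = -250 + 49/6 = -1451/6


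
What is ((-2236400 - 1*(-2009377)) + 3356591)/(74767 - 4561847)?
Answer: -30092/43145 ≈ -0.69746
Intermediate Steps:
((-2236400 - 1*(-2009377)) + 3356591)/(74767 - 4561847) = ((-2236400 + 2009377) + 3356591)/(-4487080) = (-227023 + 3356591)*(-1/4487080) = 3129568*(-1/4487080) = -30092/43145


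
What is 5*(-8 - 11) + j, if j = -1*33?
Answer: -128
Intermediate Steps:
j = -33
5*(-8 - 11) + j = 5*(-8 - 11) - 33 = 5*(-19) - 33 = -95 - 33 = -128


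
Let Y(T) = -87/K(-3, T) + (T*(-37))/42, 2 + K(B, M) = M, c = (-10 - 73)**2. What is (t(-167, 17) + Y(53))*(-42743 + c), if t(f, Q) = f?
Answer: 393863873/51 ≈ 7.7228e+6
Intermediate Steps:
c = 6889 (c = (-83)**2 = 6889)
K(B, M) = -2 + M
Y(T) = -87/(-2 + T) - 37*T/42 (Y(T) = -87/(-2 + T) + (T*(-37))/42 = -87/(-2 + T) - 37*T*(1/42) = -87/(-2 + T) - 37*T/42)
(t(-167, 17) + Y(53))*(-42743 + c) = (-167 + (-3654 - 37*53*(-2 + 53))/(42*(-2 + 53)))*(-42743 + 6889) = (-167 + (1/42)*(-3654 - 37*53*51)/51)*(-35854) = (-167 + (1/42)*(1/51)*(-3654 - 100011))*(-35854) = (-167 + (1/42)*(1/51)*(-103665))*(-35854) = (-167 - 34555/714)*(-35854) = -153793/714*(-35854) = 393863873/51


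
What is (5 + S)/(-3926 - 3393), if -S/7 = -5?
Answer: -40/7319 ≈ -0.0054652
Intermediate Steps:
S = 35 (S = -7*(-5) = 35)
(5 + S)/(-3926 - 3393) = (5 + 35)/(-3926 - 3393) = 40/(-7319) = 40*(-1/7319) = -40/7319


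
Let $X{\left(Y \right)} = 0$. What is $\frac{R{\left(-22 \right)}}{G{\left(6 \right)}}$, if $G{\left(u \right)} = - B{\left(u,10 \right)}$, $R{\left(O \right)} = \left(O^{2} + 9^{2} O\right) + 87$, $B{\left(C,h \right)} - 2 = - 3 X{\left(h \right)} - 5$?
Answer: $- \frac{1211}{3} \approx -403.67$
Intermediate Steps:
$B{\left(C,h \right)} = -3$ ($B{\left(C,h \right)} = 2 - 5 = -3$)
$R{\left(O \right)} = 87 + O^{2} + 81 O$ ($R{\left(O \right)} = \left(O^{2} + 81 O\right) + 87 = 87 + O^{2} + 81 O$)
$G{\left(u \right)} = 3$ ($G{\left(u \right)} = \left(-1\right) \left(-3\right) = 3$)
$\frac{R{\left(-22 \right)}}{G{\left(6 \right)}} = \frac{87 + \left(-22\right)^{2} + 81 \left(-22\right)}{3} = \left(87 + 484 - 1782\right) \frac{1}{3} = \left(-1211\right) \frac{1}{3} = - \frac{1211}{3}$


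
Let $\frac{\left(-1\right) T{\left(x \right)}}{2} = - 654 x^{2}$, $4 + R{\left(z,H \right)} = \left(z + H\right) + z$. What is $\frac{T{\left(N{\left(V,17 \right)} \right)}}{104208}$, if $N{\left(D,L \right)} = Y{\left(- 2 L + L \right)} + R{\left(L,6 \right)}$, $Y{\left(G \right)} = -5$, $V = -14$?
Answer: $\frac{104749}{8684} \approx 12.062$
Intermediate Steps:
$R{\left(z,H \right)} = -4 + H + 2 z$ ($R{\left(z,H \right)} = -4 + \left(\left(z + H\right) + z\right) = -4 + \left(\left(H + z\right) + z\right) = -4 + \left(H + 2 z\right) = -4 + H + 2 z$)
$N{\left(D,L \right)} = -3 + 2 L$ ($N{\left(D,L \right)} = -5 + \left(-4 + 6 + 2 L\right) = -5 + \left(2 + 2 L\right) = -3 + 2 L$)
$T{\left(x \right)} = 1308 x^{2}$ ($T{\left(x \right)} = - 2 \left(- 654 x^{2}\right) = 1308 x^{2}$)
$\frac{T{\left(N{\left(V,17 \right)} \right)}}{104208} = \frac{1308 \left(-3 + 2 \cdot 17\right)^{2}}{104208} = 1308 \left(-3 + 34\right)^{2} \cdot \frac{1}{104208} = 1308 \cdot 31^{2} \cdot \frac{1}{104208} = 1308 \cdot 961 \cdot \frac{1}{104208} = 1256988 \cdot \frac{1}{104208} = \frac{104749}{8684}$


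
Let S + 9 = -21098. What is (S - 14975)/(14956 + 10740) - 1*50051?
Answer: -643073289/12848 ≈ -50052.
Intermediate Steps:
S = -21107 (S = -9 - 21098 = -21107)
(S - 14975)/(14956 + 10740) - 1*50051 = (-21107 - 14975)/(14956 + 10740) - 1*50051 = -36082/25696 - 50051 = -36082*1/25696 - 50051 = -18041/12848 - 50051 = -643073289/12848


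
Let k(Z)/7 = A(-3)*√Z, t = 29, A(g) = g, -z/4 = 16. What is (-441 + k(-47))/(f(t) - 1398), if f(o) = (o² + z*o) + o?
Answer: 441/2384 + 21*I*√47/2384 ≈ 0.18498 + 0.06039*I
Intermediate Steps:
z = -64 (z = -4*16 = -64)
k(Z) = -21*√Z (k(Z) = 7*(-3*√Z) = -21*√Z)
f(o) = o² - 63*o (f(o) = (o² - 64*o) + o = o² - 63*o)
(-441 + k(-47))/(f(t) - 1398) = (-441 - 21*I*√47)/(29*(-63 + 29) - 1398) = (-441 - 21*I*√47)/(29*(-34) - 1398) = (-441 - 21*I*√47)/(-986 - 1398) = (-441 - 21*I*√47)/(-2384) = (-441 - 21*I*√47)*(-1/2384) = 441/2384 + 21*I*√47/2384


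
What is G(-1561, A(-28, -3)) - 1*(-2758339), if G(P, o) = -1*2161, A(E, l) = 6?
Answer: 2756178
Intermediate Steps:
G(P, o) = -2161
G(-1561, A(-28, -3)) - 1*(-2758339) = -2161 - 1*(-2758339) = -2161 + 2758339 = 2756178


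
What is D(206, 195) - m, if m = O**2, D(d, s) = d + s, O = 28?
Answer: -383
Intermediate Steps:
m = 784 (m = 28**2 = 784)
D(206, 195) - m = (206 + 195) - 1*784 = 401 - 784 = -383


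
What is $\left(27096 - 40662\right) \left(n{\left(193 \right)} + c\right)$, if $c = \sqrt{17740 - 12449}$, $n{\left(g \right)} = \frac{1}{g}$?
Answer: $- \frac{13566}{193} - 13566 \sqrt{5291} \approx -9.8685 \cdot 10^{5}$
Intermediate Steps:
$c = \sqrt{5291} \approx 72.739$
$\left(27096 - 40662\right) \left(n{\left(193 \right)} + c\right) = \left(27096 - 40662\right) \left(\frac{1}{193} + \sqrt{5291}\right) = - 13566 \left(\frac{1}{193} + \sqrt{5291}\right) = - \frac{13566}{193} - 13566 \sqrt{5291}$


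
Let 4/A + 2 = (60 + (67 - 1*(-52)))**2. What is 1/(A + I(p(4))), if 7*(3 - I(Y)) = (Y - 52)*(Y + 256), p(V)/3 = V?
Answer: 32039/49161561 ≈ 0.00065171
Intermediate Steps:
p(V) = 3*V
I(Y) = 3 - (-52 + Y)*(256 + Y)/7 (I(Y) = 3 - (Y - 52)*(Y + 256)/7 = 3 - (-52 + Y)*(256 + Y)/7)
A = 4/32039 (A = 4/(-2 + (60 + (67 - 1*(-52)))**2) = 4/(-2 + (60 + (67 + 52))**2) = 4/(-2 + (60 + 119)**2) = 4/(-2 + 179**2) = 4/(-2 + 32041) = 4/32039 ≈ 0.00012485)
1/(A + I(p(4))) = 1/(4/32039 + (13333/7 - 612*4/7 - (3*4)**2/7)) = 1/(4/32039 + (13333/7 - 204/7*12 - 1/7*12**2)) = 1/(4/32039 + (13333/7 - 2448/7 - 1/7*144)) = 1/(4/32039 + (13333/7 - 2448/7 - 144/7)) = 1/(4/32039 + 10741/7) = 1/(49161561/32039) = 32039/49161561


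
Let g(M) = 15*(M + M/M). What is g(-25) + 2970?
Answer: 2610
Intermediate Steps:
g(M) = 15 + 15*M (g(M) = 15*(M + 1) = 15*(1 + M) = 15 + 15*M)
g(-25) + 2970 = (15 + 15*(-25)) + 2970 = (15 - 375) + 2970 = -360 + 2970 = 2610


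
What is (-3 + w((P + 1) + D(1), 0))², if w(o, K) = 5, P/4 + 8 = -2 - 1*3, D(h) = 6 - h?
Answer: 4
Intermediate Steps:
P = -52 (P = -32 + 4*(-2 - 1*3) = -32 + 4*(-2 - 3) = -32 + 4*(-5) = -32 - 20 = -52)
(-3 + w((P + 1) + D(1), 0))² = (-3 + 5)² = 2² = 4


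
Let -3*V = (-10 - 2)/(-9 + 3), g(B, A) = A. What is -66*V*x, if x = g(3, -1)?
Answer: -44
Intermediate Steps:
V = -⅔ (V = -(-10 - 2)/(3*(-9 + 3)) = -(-4)/(-6) = -(-4)*(-1)/6 = -⅓*2 = -⅔ ≈ -0.66667)
x = -1
-66*V*x = -(-44)*(-1) = -66*⅔ = -44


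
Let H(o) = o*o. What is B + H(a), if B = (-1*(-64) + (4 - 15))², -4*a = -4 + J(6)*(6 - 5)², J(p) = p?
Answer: 11237/4 ≈ 2809.3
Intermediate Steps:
a = -½ (a = -(-4 + 6*(6 - 5)²)/4 = -(-4 + 6*1²)/4 = -(-4 + 6*1)/4 = -(-4 + 6)/4 = -¼*2 = -½ ≈ -0.50000)
H(o) = o²
B = 2809 (B = (64 - 11)² = 53² = 2809)
B + H(a) = 2809 + (-½)² = 2809 + ¼ = 11237/4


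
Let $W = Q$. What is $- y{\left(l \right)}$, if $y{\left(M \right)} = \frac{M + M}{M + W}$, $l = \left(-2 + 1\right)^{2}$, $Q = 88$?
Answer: $- \frac{2}{89} \approx -0.022472$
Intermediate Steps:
$W = 88$
$l = 1$ ($l = \left(-1\right)^{2} = 1$)
$y{\left(M \right)} = \frac{2 M}{88 + M}$ ($y{\left(M \right)} = \frac{M + M}{M + 88} = \frac{2 M}{88 + M}$)
$- y{\left(l \right)} = - \frac{2 \cdot 1}{88 + 1} = - \frac{2 \cdot 1}{89} = \left(-1\right) \frac{2}{89} = - \frac{2}{89}$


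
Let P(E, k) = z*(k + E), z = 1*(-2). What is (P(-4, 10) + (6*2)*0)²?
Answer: 144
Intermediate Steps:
z = -2
P(E, k) = -2*E - 2*k (P(E, k) = -2*(k + E) = -2*(E + k) = -2*E - 2*k)
(P(-4, 10) + (6*2)*0)² = ((-2*(-4) - 2*10) + (6*2)*0)² = ((8 - 20) + 12*0)² = (-12 + 0)² = (-12)² = 144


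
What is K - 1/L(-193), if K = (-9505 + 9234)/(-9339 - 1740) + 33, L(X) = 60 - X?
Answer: 92556055/2802987 ≈ 33.021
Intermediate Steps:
K = 365878/11079 (K = -271/(-11079) + 33 = -271*(-1/11079) + 33 = 271/11079 + 33 = 365878/11079 ≈ 33.024)
K - 1/L(-193) = 365878/11079 - 1/(60 - 1*(-193)) = 365878/11079 - 1/(60 + 193) = 365878/11079 - 1/253 = 92556055/2802987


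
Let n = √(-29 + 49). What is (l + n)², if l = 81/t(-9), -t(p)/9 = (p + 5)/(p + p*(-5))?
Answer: 6581 + 324*√5 ≈ 7305.5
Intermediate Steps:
t(p) = 9*(5 + p)/(4*p) (t(p) = -9*(p + 5)/(p + p*(-5)) = -9*(5 + p)/(p - 5*p) = -9*(5 + p)/((-4*p)) = -9*(5 + p)*(-1/(4*p)) = -(-9)*(5 + p)/(4*p) = 9*(5 + p)/(4*p))
n = 2*√5 (n = √20 = 2*√5 ≈ 4.4721)
l = 81 (l = 81/(((9/4)*(5 - 9)/(-9))) = 81/(((9/4)*(-⅑)*(-4))) = 81/1 = 81*1 = 81)
(l + n)² = (81 + 2*√5)²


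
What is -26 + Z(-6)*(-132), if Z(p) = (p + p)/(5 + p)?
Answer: -1610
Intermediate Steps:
Z(p) = 2*p/(5 + p) (Z(p) = (2*p)/(5 + p) = 2*p/(5 + p))
-26 + Z(-6)*(-132) = -26 + (2*(-6)/(5 - 6))*(-132) = -26 + (2*(-6)/(-1))*(-132) = -26 + (2*(-6)*(-1))*(-132) = -26 + 12*(-132) = -26 - 1584 = -1610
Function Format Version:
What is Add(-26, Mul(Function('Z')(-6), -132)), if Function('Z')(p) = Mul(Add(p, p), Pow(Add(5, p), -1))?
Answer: -1610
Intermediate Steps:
Function('Z')(p) = Mul(2, p, Pow(Add(5, p), -1)) (Function('Z')(p) = Mul(Mul(2, p), Pow(Add(5, p), -1)) = Mul(2, p, Pow(Add(5, p), -1)))
Add(-26, Mul(Function('Z')(-6), -132)) = Add(-26, Mul(Mul(2, -6, Pow(Add(5, -6), -1)), -132)) = Add(-26, Mul(Mul(2, -6, Pow(-1, -1)), -132)) = Add(-26, Mul(Mul(2, -6, -1), -132)) = Add(-26, Mul(12, -132)) = Add(-26, -1584) = -1610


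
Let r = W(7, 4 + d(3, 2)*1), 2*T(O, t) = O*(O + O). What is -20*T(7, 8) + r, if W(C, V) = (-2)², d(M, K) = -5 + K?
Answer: -976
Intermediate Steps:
T(O, t) = O² (T(O, t) = (O*(O + O))/2 = (O*(2*O))/2 = (2*O²)/2 = O²)
W(C, V) = 4
r = 4
-20*T(7, 8) + r = -20*7² + 4 = -20*49 + 4 = -980 + 4 = -976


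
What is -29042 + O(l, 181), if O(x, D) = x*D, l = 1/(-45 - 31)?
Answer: -2207373/76 ≈ -29044.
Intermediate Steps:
l = -1/76 (l = 1/(-76) = -1/76 ≈ -0.013158)
O(x, D) = D*x
-29042 + O(l, 181) = -29042 + 181*(-1/76) = -29042 - 181/76 = -2207373/76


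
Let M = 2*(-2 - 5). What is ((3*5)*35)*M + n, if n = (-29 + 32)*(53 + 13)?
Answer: -7152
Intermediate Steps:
M = -14 (M = 2*(-7) = -14)
n = 198 (n = 3*66 = 198)
((3*5)*35)*M + n = ((3*5)*35)*(-14) + 198 = (15*35)*(-14) + 198 = 525*(-14) + 198 = -7350 + 198 = -7152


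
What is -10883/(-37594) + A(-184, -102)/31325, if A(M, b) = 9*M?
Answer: 278654311/1177632050 ≈ 0.23662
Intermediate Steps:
-10883/(-37594) + A(-184, -102)/31325 = -10883/(-37594) + (9*(-184))/31325 = -10883*(-1/37594) - 1656*1/31325 = 10883/37594 - 1656/31325 = 278654311/1177632050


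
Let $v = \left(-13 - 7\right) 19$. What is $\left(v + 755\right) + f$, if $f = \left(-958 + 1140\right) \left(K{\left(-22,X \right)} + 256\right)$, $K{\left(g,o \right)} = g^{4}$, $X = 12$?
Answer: $42681559$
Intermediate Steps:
$v = -380$ ($v = \left(-20\right) 19 = -380$)
$f = 42681184$ ($f = \left(-958 + 1140\right) \left(\left(-22\right)^{4} + 256\right) = 182 \left(234256 + 256\right) = 182 \cdot 234512 = 42681184$)
$\left(v + 755\right) + f = \left(-380 + 755\right) + 42681184 = 375 + 42681184 = 42681559$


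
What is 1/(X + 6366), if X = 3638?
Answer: 1/10004 ≈ 9.9960e-5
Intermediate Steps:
1/(X + 6366) = 1/(3638 + 6366) = 1/10004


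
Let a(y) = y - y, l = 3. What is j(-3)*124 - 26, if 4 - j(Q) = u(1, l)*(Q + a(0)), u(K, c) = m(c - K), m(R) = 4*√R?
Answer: 470 + 1488*√2 ≈ 2574.4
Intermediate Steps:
a(y) = 0
u(K, c) = 4*√(c - K)
j(Q) = 4 - 4*Q*√2 (j(Q) = 4 - 4*√(3 - 1*1)*(Q + 0) = 4 - 4*√(3 - 1)*Q = 4 - 4*√2*Q = 4 - 4*Q*√2)
j(-3)*124 - 26 = (4 - 4*(-3)*√2)*124 - 26 = (4 + 12*√2)*124 - 26 = (496 + 1488*√2) - 26 = 470 + 1488*√2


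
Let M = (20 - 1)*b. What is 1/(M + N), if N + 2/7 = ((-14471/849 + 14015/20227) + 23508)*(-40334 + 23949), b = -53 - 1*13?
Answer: -1063797/409468133898910 ≈ -2.5980e-9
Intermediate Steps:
b = -66 (b = -53 - 13 = -66)
N = -409466799897472/1063797 (N = -2/7 + ((-14471/849 + 14015/20227) + 23508)*(-40334 + 23949) = -2/7 + ((-14471*1/849 + 14015*(1/20227)) + 23508)*(-16385) = -2/7 + ((-14471/849 + 14015/20227) + 23508)*(-16385) = -2/7 + (-280806182/17172723 + 23508)*(-16385) = -2/7 + (403415566102/17172723)*(-16385) = -2/7 - 58495257084790/151971 = -409466799897472/1063797 ≈ -3.8491e+8)
M = -1254 (M = (20 - 1)*(-66) = 19*(-66) = -1254)
1/(M + N) = 1/(-1254 - 409466799897472/1063797) = 1/(-409468133898910/1063797) = -1063797/409468133898910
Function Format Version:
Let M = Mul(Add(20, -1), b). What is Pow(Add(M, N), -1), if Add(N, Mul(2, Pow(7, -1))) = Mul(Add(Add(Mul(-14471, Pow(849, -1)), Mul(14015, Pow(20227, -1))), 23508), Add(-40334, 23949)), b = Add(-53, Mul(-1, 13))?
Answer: Rational(-1063797, 409468133898910) ≈ -2.5980e-9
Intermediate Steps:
b = -66 (b = Add(-53, -13) = -66)
N = Rational(-409466799897472, 1063797) (N = Add(Rational(-2, 7), Mul(Add(Add(Mul(-14471, Pow(849, -1)), Mul(14015, Pow(20227, -1))), 23508), Add(-40334, 23949))) = Add(Rational(-2, 7), Mul(Add(Add(Mul(-14471, Rational(1, 849)), Mul(14015, Rational(1, 20227))), 23508), -16385)) = Add(Rational(-2, 7), Mul(Add(Add(Rational(-14471, 849), Rational(14015, 20227)), 23508), -16385)) = Add(Rational(-2, 7), Mul(Add(Rational(-280806182, 17172723), 23508), -16385)) = Add(Rational(-2, 7), Mul(Rational(403415566102, 17172723), -16385)) = Add(Rational(-2, 7), Rational(-58495257084790, 151971)) = Rational(-409466799897472, 1063797) ≈ -3.8491e+8)
M = -1254 (M = Mul(Add(20, -1), -66) = Mul(19, -66) = -1254)
Pow(Add(M, N), -1) = Pow(Add(-1254, Rational(-409466799897472, 1063797)), -1) = Pow(Rational(-409468133898910, 1063797), -1) = Rational(-1063797, 409468133898910)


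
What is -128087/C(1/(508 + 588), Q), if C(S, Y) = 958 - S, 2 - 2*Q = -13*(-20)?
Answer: -140383352/1049967 ≈ -133.70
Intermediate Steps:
Q = -129 (Q = 1 - (-13)*(-20)/2 = 1 - ½*260 = 1 - 130 = -129)
-128087/C(1/(508 + 588), Q) = -128087/(958 - 1/(508 + 588)) = -128087/(958 - 1/1096) = -128087/1049967/1096 = -128087*1096/1049967 = -140383352/1049967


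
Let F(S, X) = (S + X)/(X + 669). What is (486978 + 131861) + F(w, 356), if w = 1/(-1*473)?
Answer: 7317775282/11825 ≈ 6.1884e+5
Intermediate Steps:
w = -1/473 (w = 1/(-473) = -1/473 ≈ -0.0021142)
F(S, X) = (S + X)/(669 + X)
(486978 + 131861) + F(w, 356) = (486978 + 131861) + (-1/473 + 356)/(669 + 356) = 618839 + (168387/473)/1025 = 618839 + (1/1025)*(168387/473) = 618839 + 4107/11825 = 7317775282/11825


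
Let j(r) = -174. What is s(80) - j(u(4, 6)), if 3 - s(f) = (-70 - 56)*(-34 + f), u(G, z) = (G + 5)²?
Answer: 5973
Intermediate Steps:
u(G, z) = (5 + G)²
s(f) = -4281 + 126*f (s(f) = 3 - (-70 - 56)*(-34 + f) = 3 - (-126)*(-34 + f) = 3 - (4284 - 126*f) = 3 + (-4284 + 126*f) = -4281 + 126*f)
s(80) - j(u(4, 6)) = (-4281 + 126*80) - 1*(-174) = (-4281 + 10080) + 174 = 5799 + 174 = 5973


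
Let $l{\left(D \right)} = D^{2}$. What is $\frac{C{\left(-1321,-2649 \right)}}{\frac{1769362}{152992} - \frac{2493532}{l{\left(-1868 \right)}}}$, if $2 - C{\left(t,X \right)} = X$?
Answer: $\frac{6318066245392}{25859659731} \approx 244.32$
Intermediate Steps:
$C{\left(t,X \right)} = 2 - X$
$\frac{C{\left(-1321,-2649 \right)}}{\frac{1769362}{152992} - \frac{2493532}{l{\left(-1868 \right)}}} = \frac{2 - -2649}{\frac{1769362}{152992} - \frac{2493532}{\left(-1868\right)^{2}}} = \frac{2 + 2649}{1769362 \cdot \frac{1}{152992} - \frac{2493532}{3489424}} = \frac{2651}{\frac{126383}{10928} - \frac{623383}{872356}} = \frac{2651}{\frac{25859659731}{2383276592}} = 2651 \cdot \frac{2383276592}{25859659731} = \frac{6318066245392}{25859659731}$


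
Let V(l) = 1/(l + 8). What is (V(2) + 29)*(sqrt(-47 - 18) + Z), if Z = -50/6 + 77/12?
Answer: -2231/40 + 291*I*sqrt(65)/10 ≈ -55.775 + 234.61*I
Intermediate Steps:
Z = -23/12 (Z = -50*1/6 + 77*(1/12) = -25/3 + 77/12 = -23/12 ≈ -1.9167)
V(l) = 1/(8 + l)
(V(2) + 29)*(sqrt(-47 - 18) + Z) = (1/(8 + 2) + 29)*(sqrt(-47 - 18) - 23/12) = (1/10 + 29)*(sqrt(-65) - 23/12) = (1/10 + 29)*(I*sqrt(65) - 23/12) = 291*(-23/12 + I*sqrt(65))/10 = -2231/40 + 291*I*sqrt(65)/10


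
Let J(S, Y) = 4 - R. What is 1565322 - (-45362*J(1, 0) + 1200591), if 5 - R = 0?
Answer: 319369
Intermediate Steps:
R = 5 (R = 5 - 1*0 = 5 + 0 = 5)
J(S, Y) = -1 (J(S, Y) = 4 - 1*5 = 4 - 5 = -1)
1565322 - (-45362*J(1, 0) + 1200591) = 1565322 - (-45362*(-1) + 1200591) = 1565322 - (45362 + 1200591) = 1565322 - 1*1245953 = 1565322 - 1245953 = 319369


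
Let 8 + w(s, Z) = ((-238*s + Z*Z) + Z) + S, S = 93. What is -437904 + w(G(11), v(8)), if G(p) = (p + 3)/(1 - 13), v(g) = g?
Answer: -1312408/3 ≈ -4.3747e+5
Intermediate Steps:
G(p) = -¼ - p/12 (G(p) = (3 + p)/(-12) = (3 + p)*(-1/12) = -¼ - p/12)
w(s, Z) = 85 + Z + Z² - 238*s (w(s, Z) = -8 + (((-238*s + Z*Z) + Z) + 93) = -8 + (((-238*s + Z²) + Z) + 93) = -8 + (((Z² - 238*s) + Z) + 93) = -8 + ((Z + Z² - 238*s) + 93) = -8 + (93 + Z + Z² - 238*s) = 85 + Z + Z² - 238*s)
-437904 + w(G(11), v(8)) = -437904 + (85 + 8 + 8² - 238*(-¼ - 1/12*11)) = -437904 + (85 + 8 + 64 - 238*(-¼ - 11/12)) = -437904 + (85 + 8 + 64 - 238*(-7/6)) = -437904 + (85 + 8 + 64 + 833/3) = -437904 + 1304/3 = -1312408/3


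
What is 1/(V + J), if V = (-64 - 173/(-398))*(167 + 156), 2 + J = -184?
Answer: -398/8245605 ≈ -4.8268e-5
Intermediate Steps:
J = -186 (J = -2 - 184 = -186)
V = -8171577/398 (V = (-64 - 173*(-1/398))*323 = (-64 + 173/398)*323 = -25299/398*323 = -8171577/398 ≈ -20532.)
1/(V + J) = 1/(-8171577/398 - 186) = 1/(-8245605/398) = -398/8245605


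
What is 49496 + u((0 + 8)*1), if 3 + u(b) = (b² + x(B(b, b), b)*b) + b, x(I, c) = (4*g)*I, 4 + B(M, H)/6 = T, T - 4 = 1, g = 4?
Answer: 50333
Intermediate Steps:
T = 5 (T = 4 + 1 = 5)
B(M, H) = 6 (B(M, H) = -24 + 6*5 = -24 + 30 = 6)
x(I, c) = 16*I (x(I, c) = (4*4)*I = 16*I)
u(b) = -3 + b² + 97*b (u(b) = -3 + ((b² + (16*6)*b) + b) = -3 + ((b² + 96*b) + b) = -3 + (b² + 97*b) = -3 + b² + 97*b)
49496 + u((0 + 8)*1) = 49496 + (-3 + ((0 + 8)*1)² + 97*((0 + 8)*1)) = 49496 + (-3 + (8*1)² + 97*(8*1)) = 49496 + (-3 + 8² + 97*8) = 49496 + (-3 + 64 + 776) = 49496 + 837 = 50333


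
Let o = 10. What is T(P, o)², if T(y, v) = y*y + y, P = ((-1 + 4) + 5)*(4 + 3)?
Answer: 10188864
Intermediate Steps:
P = 56 (P = (3 + 5)*7 = 8*7 = 56)
T(y, v) = y + y² (T(y, v) = y² + y = y + y²)
T(P, o)² = (56*(1 + 56))² = (56*57)² = 3192² = 10188864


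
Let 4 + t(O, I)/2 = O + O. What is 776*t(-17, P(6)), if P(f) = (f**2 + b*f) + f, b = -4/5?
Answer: -58976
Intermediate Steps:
b = -4/5 (b = -4*1/5 = -4/5 ≈ -0.80000)
P(f) = f**2 + f/5 (P(f) = (f**2 - 4*f/5) + f = f**2 + f/5)
t(O, I) = -8 + 4*O (t(O, I) = -8 + 2*(O + O) = -8 + 2*(2*O) = -8 + 4*O)
776*t(-17, P(6)) = 776*(-8 + 4*(-17)) = 776*(-8 - 68) = 776*(-76) = -58976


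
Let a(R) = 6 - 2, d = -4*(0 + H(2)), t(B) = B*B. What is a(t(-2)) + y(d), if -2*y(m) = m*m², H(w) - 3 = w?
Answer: 4004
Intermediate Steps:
t(B) = B²
H(w) = 3 + w
d = -20 (d = -4*(0 + (3 + 2)) = -4*(0 + 5) = -4*5 = -20)
a(R) = 4
y(m) = -m³/2 (y(m) = -m*m²/2 = -m³/2)
a(t(-2)) + y(d) = 4 - ½*(-20)³ = 4 - ½*(-8000) = 4 + 4000 = 4004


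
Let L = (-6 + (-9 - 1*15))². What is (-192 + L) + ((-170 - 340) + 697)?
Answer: 895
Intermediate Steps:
L = 900 (L = (-6 + (-9 - 15))² = (-6 - 24)² = (-30)² = 900)
(-192 + L) + ((-170 - 340) + 697) = (-192 + 900) + ((-170 - 340) + 697) = 708 + (-510 + 697) = 708 + 187 = 895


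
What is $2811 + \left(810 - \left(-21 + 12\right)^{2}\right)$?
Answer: $3540$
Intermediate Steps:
$2811 + \left(810 - \left(-21 + 12\right)^{2}\right) = 2811 + \left(810 - \left(-9\right)^{2}\right) = 2811 + \left(810 - 81\right) = 2811 + 729 = 3540$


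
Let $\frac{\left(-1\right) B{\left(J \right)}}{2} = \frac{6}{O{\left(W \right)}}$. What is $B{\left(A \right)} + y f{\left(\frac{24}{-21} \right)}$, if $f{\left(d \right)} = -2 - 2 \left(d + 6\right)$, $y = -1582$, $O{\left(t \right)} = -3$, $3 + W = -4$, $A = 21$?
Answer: $18536$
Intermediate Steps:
$W = -7$ ($W = -3 - 4 = -7$)
$B{\left(J \right)} = 4$ ($B{\left(J \right)} = - 2 \frac{6}{-3} = - 2 \cdot 6 \left(- \frac{1}{3}\right) = \left(-2\right) \left(-2\right) = 4$)
$f{\left(d \right)} = -14 - 2 d$ ($f{\left(d \right)} = -2 - 2 \left(6 + d\right) = -2 - \left(12 + 2 d\right) = -14 - 2 d$)
$B{\left(A \right)} + y f{\left(\frac{24}{-21} \right)} = 4 - 1582 \left(-14 - 2 \frac{24}{-21}\right) = 4 - 1582 \left(-14 - 2 \cdot 24 \left(- \frac{1}{21}\right)\right) = 4 - 1582 \left(-14 - - \frac{16}{7}\right) = 4 - 1582 \left(-14 + \frac{16}{7}\right) = 4 - -18532 = 4 + 18532 = 18536$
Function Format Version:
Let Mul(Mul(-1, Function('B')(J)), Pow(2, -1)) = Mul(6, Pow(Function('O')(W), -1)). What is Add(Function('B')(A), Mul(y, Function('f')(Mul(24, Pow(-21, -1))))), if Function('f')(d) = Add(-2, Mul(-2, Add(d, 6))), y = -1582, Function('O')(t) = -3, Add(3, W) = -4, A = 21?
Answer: 18536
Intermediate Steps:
W = -7 (W = Add(-3, -4) = -7)
Function('B')(J) = 4 (Function('B')(J) = Mul(-2, Mul(6, Pow(-3, -1))) = Mul(-2, Mul(6, Rational(-1, 3))) = Mul(-2, -2) = 4)
Function('f')(d) = Add(-14, Mul(-2, d)) (Function('f')(d) = Add(-2, Mul(-2, Add(6, d))) = Add(-2, Add(-12, Mul(-2, d))) = Add(-14, Mul(-2, d)))
Add(Function('B')(A), Mul(y, Function('f')(Mul(24, Pow(-21, -1))))) = Add(4, Mul(-1582, Add(-14, Mul(-2, Mul(24, Pow(-21, -1)))))) = Add(4, Mul(-1582, Add(-14, Mul(-2, Mul(24, Rational(-1, 21)))))) = Add(4, Mul(-1582, Add(-14, Mul(-2, Rational(-8, 7))))) = Add(4, Mul(-1582, Add(-14, Rational(16, 7)))) = Add(4, Mul(-1582, Rational(-82, 7))) = Add(4, 18532) = 18536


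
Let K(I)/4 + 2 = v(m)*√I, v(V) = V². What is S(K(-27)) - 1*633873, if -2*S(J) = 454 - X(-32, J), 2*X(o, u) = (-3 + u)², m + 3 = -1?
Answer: -2646871/4 - 1056*I*√3 ≈ -6.6172e+5 - 1829.0*I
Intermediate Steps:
m = -4 (m = -3 - 1 = -4)
X(o, u) = (-3 + u)²/2
K(I) = -8 + 64*√I (K(I) = -8 + 4*((-4)²*√I) = -8 + 4*(16*√I) = -8 + 64*√I)
S(J) = -227 + (-3 + J)²/4 (S(J) = -(454 - (-3 + J)²/2)/2 = -227 + (-3 + J)²/4)
S(K(-27)) - 1*633873 = (-227 + (-3 + (-8 + 64*√(-27)))²/4) - 1*633873 = (-227 + (-3 + (-8 + 64*(3*I*√3)))²/4) - 633873 = (-227 + (-3 + (-8 + 192*I*√3))²/4) - 633873 = (-227 + (-11 + 192*I*√3)²/4) - 633873 = -634100 + (-11 + 192*I*√3)²/4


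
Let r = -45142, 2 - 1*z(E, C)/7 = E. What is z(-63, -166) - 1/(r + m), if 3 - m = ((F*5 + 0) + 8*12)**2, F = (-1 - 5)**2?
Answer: 55198326/121315 ≈ 455.00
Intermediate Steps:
z(E, C) = 14 - 7*E
F = 36 (F = (-6)**2 = 36)
m = -76173 (m = 3 - ((36*5 + 0) + 8*12)**2 = 3 - ((180 + 0) + 96)**2 = 3 - (180 + 96)**2 = 3 - 1*276**2 = 3 - 1*76176 = 3 - 76176 = -76173)
z(-63, -166) - 1/(r + m) = (14 - 7*(-63)) - 1/(-45142 - 76173) = (14 + 441) - 1/(-121315) = 455 - 1*(-1/121315) = 455 + 1/121315 = 55198326/121315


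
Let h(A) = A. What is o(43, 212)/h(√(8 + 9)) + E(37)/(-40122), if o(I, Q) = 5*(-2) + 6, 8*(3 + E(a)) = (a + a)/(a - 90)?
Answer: 673/8505864 - 4*√17/17 ≈ -0.97006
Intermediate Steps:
E(a) = -3 + a/(4*(-90 + a)) (E(a) = -3 + ((a + a)/(a - 90))/8 = -3 + ((2*a)/(-90 + a))/8 = -3 + (2*a/(-90 + a))/8 = -3 + a/(4*(-90 + a)))
o(I, Q) = -4 (o(I, Q) = -10 + 6 = -4)
o(43, 212)/h(√(8 + 9)) + E(37)/(-40122) = -4/√(8 + 9) + ((1080 - 11*37)/(4*(-90 + 37)))/(-40122) = -4*√17/17 + ((¼)*(1080 - 407)/(-53))*(-1/40122) = -4*√17/17 + ((¼)*(-1/53)*673)*(-1/40122) = -4*√17/17 - 673/212*(-1/40122) = -4*√17/17 + 673/8505864 = 673/8505864 - 4*√17/17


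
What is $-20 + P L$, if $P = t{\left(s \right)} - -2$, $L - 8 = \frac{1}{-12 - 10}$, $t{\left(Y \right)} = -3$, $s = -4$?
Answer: $- \frac{615}{22} \approx -27.955$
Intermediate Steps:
$L = \frac{175}{22}$ ($L = 8 + \frac{1}{-12 - 10} = 8 + \frac{1}{-22} = 8 - \frac{1}{22} = \frac{175}{22} \approx 7.9545$)
$P = -1$ ($P = -3 - -2 = -3 + 2 = -1$)
$-20 + P L = -20 - \frac{175}{22} = - \frac{615}{22}$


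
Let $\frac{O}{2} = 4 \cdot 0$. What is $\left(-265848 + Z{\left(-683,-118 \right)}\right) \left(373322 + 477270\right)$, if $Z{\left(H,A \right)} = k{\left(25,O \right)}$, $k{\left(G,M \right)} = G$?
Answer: $-226106917216$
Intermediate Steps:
$O = 0$ ($O = 2 \cdot 4 \cdot 0 = 2 \cdot 0 = 0$)
$Z{\left(H,A \right)} = 25$
$\left(-265848 + Z{\left(-683,-118 \right)}\right) \left(373322 + 477270\right) = \left(-265848 + 25\right) \left(373322 + 477270\right) = \left(-265823\right) 850592 = -226106917216$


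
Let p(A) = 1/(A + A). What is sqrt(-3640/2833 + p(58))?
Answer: I*sqrt(34457220899)/164314 ≈ 1.1297*I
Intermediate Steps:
p(A) = 1/(2*A)
sqrt(-3640/2833 + p(58)) = sqrt(-3640/2833 + (1/2)/58) = sqrt(-3640*1/2833 + (1/2)*(1/58)) = sqrt(-3640/2833 + 1/116) = sqrt(-419407/328628) = I*sqrt(34457220899)/164314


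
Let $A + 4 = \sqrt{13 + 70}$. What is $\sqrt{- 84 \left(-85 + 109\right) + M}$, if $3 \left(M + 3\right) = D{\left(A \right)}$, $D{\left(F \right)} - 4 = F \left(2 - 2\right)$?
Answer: $\frac{i \sqrt{18159}}{3} \approx 44.918 i$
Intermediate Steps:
$A = -4 + \sqrt{83}$ ($A = -4 + \sqrt{13 + 70} = -4 + \sqrt{83} \approx 5.1104$)
$D{\left(F \right)} = 4$ ($D{\left(F \right)} = 4 + F \left(2 - 2\right) = 4 + F 0 = 4 + 0 = 4$)
$M = - \frac{5}{3}$ ($M = -3 + \frac{1}{3} \cdot 4 = -3 + \frac{4}{3} = - \frac{5}{3} \approx -1.6667$)
$\sqrt{- 84 \left(-85 + 109\right) + M} = \sqrt{- 84 \left(-85 + 109\right) - \frac{5}{3}} = \sqrt{\left(-84\right) 24 - \frac{5}{3}} = \sqrt{-2016 - \frac{5}{3}} = \sqrt{- \frac{6053}{3}} = \frac{i \sqrt{18159}}{3}$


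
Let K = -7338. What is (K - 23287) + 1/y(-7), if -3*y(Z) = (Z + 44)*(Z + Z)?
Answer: -15863747/518 ≈ -30625.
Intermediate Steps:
y(Z) = -2*Z*(44 + Z)/3 (y(Z) = -(Z + 44)*(Z + Z)/3 = -(44 + Z)*2*Z/3 = -2*Z*(44 + Z)/3)
(K - 23287) + 1/y(-7) = (-7338 - 23287) + 1/(-2/3*(-7)*(44 - 7)) = -30625 + 1/(-2/3*(-7)*37) = -30625 + 1/(518/3) = -30625 + 3/518 = -15863747/518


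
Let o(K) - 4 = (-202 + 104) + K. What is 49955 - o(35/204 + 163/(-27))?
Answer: 91900733/1836 ≈ 50055.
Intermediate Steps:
o(K) = -94 + K (o(K) = 4 + ((-202 + 104) + K) = 4 + (-98 + K) = -94 + K)
49955 - o(35/204 + 163/(-27)) = 49955 - (-94 + (35/204 + 163/(-27))) = 49955 - (-94 + (35*(1/204) + 163*(-1/27))) = 49955 - (-94 + (35/204 - 163/27)) = 49955 - (-94 - 10769/1836) = 49955 - 1*(-183353/1836) = 49955 + 183353/1836 = 91900733/1836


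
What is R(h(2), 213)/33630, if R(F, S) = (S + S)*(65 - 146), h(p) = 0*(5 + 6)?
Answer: -5751/5605 ≈ -1.0260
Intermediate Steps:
h(p) = 0 (h(p) = 0*11 = 0)
R(F, S) = -162*S (R(F, S) = (2*S)*(-81) = -162*S)
R(h(2), 213)/33630 = -162*213/33630 = -34506*1/33630 = -5751/5605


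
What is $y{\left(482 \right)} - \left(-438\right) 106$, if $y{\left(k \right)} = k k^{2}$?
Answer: $112026596$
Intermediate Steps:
$y{\left(k \right)} = k^{3}$
$y{\left(482 \right)} - \left(-438\right) 106 = 482^{3} - \left(-438\right) 106 = 111980168 - -46428 = 111980168 + 46428 = 112026596$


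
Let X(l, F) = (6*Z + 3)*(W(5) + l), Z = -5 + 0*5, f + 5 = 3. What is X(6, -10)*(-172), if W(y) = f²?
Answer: 46440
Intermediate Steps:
f = -2 (f = -5 + 3 = -2)
Z = -5 (Z = -5 + 0 = -5)
W(y) = 4 (W(y) = (-2)² = 4)
X(l, F) = -108 - 27*l (X(l, F) = (6*(-5) + 3)*(4 + l) = (-30 + 3)*(4 + l) = -27*(4 + l) = -108 - 27*l)
X(6, -10)*(-172) = (-108 - 27*6)*(-172) = (-108 - 162)*(-172) = -270*(-172) = 46440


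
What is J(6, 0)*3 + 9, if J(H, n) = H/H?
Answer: 12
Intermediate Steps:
J(H, n) = 1
J(6, 0)*3 + 9 = 1*3 + 9 = 3 + 9 = 12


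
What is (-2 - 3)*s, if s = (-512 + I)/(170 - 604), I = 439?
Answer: -365/434 ≈ -0.84101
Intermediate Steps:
s = 73/434 (s = (-512 + 439)/(170 - 604) = -73/(-434) = -73*(-1/434) = 73/434 ≈ 0.16820)
(-2 - 3)*s = (-2 - 3)*(73/434) = -5*73/434 = -365/434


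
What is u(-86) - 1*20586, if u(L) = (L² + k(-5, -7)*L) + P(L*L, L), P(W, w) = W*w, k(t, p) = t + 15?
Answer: -650106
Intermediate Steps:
k(t, p) = 15 + t
u(L) = L² + L³ + 10*L (u(L) = (L² + (15 - 5)*L) + (L*L)*L = (L² + 10*L) + L²*L = (L² + 10*L) + L³ = L² + L³ + 10*L)
u(-86) - 1*20586 = -86*(10 - 86 + (-86)²) - 1*20586 = -86*(10 - 86 + 7396) - 20586 = -86*7320 - 20586 = -629520 - 20586 = -650106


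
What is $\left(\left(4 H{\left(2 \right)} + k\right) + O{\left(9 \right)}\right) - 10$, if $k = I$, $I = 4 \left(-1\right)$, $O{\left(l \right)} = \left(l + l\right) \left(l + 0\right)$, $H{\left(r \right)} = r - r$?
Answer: $148$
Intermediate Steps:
$H{\left(r \right)} = 0$
$O{\left(l \right)} = 2 l^{2}$ ($O{\left(l \right)} = 2 l l = 2 l^{2}$)
$I = -4$
$k = -4$
$\left(\left(4 H{\left(2 \right)} + k\right) + O{\left(9 \right)}\right) - 10 = \left(\left(4 \cdot 0 - 4\right) + 2 \cdot 9^{2}\right) - 10 = \left(\left(0 - 4\right) + 2 \cdot 81\right) - 10 = \left(-4 + 162\right) - 10 = 158 - 10 = 148$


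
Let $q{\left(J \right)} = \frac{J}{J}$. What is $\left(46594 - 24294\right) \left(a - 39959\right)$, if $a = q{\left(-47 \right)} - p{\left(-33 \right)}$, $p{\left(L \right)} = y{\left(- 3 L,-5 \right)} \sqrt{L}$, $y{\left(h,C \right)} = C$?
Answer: $-891063400 + 111500 i \sqrt{33} \approx -8.9106 \cdot 10^{8} + 6.4052 \cdot 10^{5} i$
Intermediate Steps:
$p{\left(L \right)} = - 5 \sqrt{L}$
$q{\left(J \right)} = 1$
$a = 1 + 5 i \sqrt{33}$ ($a = 1 - - 5 \sqrt{-33} = 1 - - 5 i \sqrt{33} = 1 + 5 i \sqrt{33} \approx 1.0 + 28.723 i$)
$\left(46594 - 24294\right) \left(a - 39959\right) = \left(46594 - 24294\right) \left(\left(1 + 5 i \sqrt{33}\right) - 39959\right) = 22300 \left(-39958 + 5 i \sqrt{33}\right) = -891063400 + 111500 i \sqrt{33}$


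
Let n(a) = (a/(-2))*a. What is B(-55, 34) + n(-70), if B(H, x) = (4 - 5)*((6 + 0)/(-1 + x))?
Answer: -26952/11 ≈ -2450.2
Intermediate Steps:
n(a) = -a²/2 (n(a) = (a*(-½))*a = (-a/2)*a = -a²/2)
B(H, x) = -6/(-1 + x)
B(-55, 34) + n(-70) = -6/(-1 + 34) - ½*(-70)² = -6/33 - ½*4900 = -6*1/33 - 2450 = -2/11 - 2450 = -26952/11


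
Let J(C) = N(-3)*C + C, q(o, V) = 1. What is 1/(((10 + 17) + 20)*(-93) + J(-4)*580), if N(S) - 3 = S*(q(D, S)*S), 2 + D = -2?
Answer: -1/34531 ≈ -2.8959e-5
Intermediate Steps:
D = -4 (D = -2 - 2 = -4)
N(S) = 3 + S² (N(S) = 3 + S*(1*S) = 3 + S*S = 3 + S²)
J(C) = 13*C (J(C) = (3 + (-3)²)*C + C = (3 + 9)*C + C = 12*C + C = 13*C)
1/(((10 + 17) + 20)*(-93) + J(-4)*580) = 1/(((10 + 17) + 20)*(-93) + (13*(-4))*580) = 1/((27 + 20)*(-93) - 52*580) = 1/(47*(-93) - 30160) = 1/(-4371 - 30160) = 1/(-34531) = -1/34531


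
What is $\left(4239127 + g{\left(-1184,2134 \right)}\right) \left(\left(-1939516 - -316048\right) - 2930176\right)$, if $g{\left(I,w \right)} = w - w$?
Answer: $-19303475228788$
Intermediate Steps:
$g{\left(I,w \right)} = 0$
$\left(4239127 + g{\left(-1184,2134 \right)}\right) \left(\left(-1939516 - -316048\right) - 2930176\right) = \left(4239127 + 0\right) \left(\left(-1939516 - -316048\right) - 2930176\right) = 4239127 \left(\left(-1939516 + 316048\right) - 2930176\right) = 4239127 \left(-1623468 - 2930176\right) = 4239127 \left(-4553644\right) = -19303475228788$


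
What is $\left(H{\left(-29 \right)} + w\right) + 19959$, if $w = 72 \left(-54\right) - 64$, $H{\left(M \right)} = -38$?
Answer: $15969$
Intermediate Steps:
$w = -3952$ ($w = -3888 - 64 = -3952$)
$\left(H{\left(-29 \right)} + w\right) + 19959 = \left(-38 - 3952\right) + 19959 = -3990 + 19959 = 15969$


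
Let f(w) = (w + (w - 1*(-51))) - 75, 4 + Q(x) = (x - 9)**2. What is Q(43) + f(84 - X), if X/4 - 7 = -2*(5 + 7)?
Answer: 1432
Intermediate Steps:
X = -68 (X = 28 + 4*(-2*(5 + 7)) = 28 + 4*(-2*12) = 28 + 4*(-24) = 28 - 96 = -68)
Q(x) = -4 + (-9 + x)**2 (Q(x) = -4 + (x - 9)**2 = -4 + (-9 + x)**2)
f(w) = -24 + 2*w (f(w) = (w + (w + 51)) - 75 = (w + (51 + w)) - 75 = (51 + 2*w) - 75 = -24 + 2*w)
Q(43) + f(84 - X) = (-4 + (-9 + 43)**2) + (-24 + 2*(84 - 1*(-68))) = (-4 + 34**2) + (-24 + 2*(84 + 68)) = (-4 + 1156) + (-24 + 2*152) = 1152 + (-24 + 304) = 1152 + 280 = 1432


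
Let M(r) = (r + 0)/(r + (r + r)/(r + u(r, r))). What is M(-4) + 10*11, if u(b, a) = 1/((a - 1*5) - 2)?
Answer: 2575/23 ≈ 111.96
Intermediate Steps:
u(b, a) = 1/(-7 + a) (u(b, a) = 1/((a - 5) - 2) = 1/((-5 + a) - 2) = 1/(-7 + a))
M(r) = r/(r + 2*r/(r + 1/(-7 + r))) (M(r) = (r + 0)/(r + (r + r)/(r + 1/(-7 + r))) = r/(r + (2*r)/(r + 1/(-7 + r))) = r/(r + 2*r/(r + 1/(-7 + r))))
M(-4) + 10*11 = (1 - 4*(-7 - 4))/(1 + (-7 - 4)*(2 - 4)) + 10*11 = (1 - 4*(-11))/(1 - 11*(-2)) + 110 = (1 + 44)/(1 + 22) + 110 = 45/23 + 110 = 2575/23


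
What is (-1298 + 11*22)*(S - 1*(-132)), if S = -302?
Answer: 179520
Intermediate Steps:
(-1298 + 11*22)*(S - 1*(-132)) = (-1298 + 11*22)*(-302 - 1*(-132)) = (-1298 + 242)*(-302 + 132) = -1056*(-170) = 179520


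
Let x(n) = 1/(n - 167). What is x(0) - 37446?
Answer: -6253483/167 ≈ -37446.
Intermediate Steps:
x(n) = 1/(-167 + n)
x(0) - 37446 = 1/(-167 + 0) - 37446 = 1/(-167) - 37446 = -1/167 - 37446 = -6253483/167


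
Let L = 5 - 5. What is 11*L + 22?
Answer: 22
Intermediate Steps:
L = 0
11*L + 22 = 11*0 + 22 = 0 + 22 = 22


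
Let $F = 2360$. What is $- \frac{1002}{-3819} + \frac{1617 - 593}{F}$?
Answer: $\frac{261474}{375535} \approx 0.69627$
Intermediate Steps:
$- \frac{1002}{-3819} + \frac{1617 - 593}{F} = - \frac{1002}{-3819} + \frac{1617 - 593}{2360} = \left(-1002\right) \left(- \frac{1}{3819}\right) + 1024 \cdot \frac{1}{2360} = \frac{334}{1273} + \frac{128}{295} = \frac{261474}{375535}$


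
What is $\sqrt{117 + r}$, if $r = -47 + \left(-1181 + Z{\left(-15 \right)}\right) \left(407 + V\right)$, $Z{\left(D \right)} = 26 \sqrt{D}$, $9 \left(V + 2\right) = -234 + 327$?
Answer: $\frac{2 \sqrt{-1103487 + 24297 i \sqrt{15}}}{3} \approx 29.833 + 700.95 i$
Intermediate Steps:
$V = \frac{25}{3}$ ($V = -2 + \frac{-234 + 327}{9} = -2 + \frac{1}{9} \cdot 93 = -2 + \frac{31}{3} = \frac{25}{3} \approx 8.3333$)
$r = - \frac{1471667}{3} + \frac{32396 i \sqrt{15}}{3}$ ($r = -47 + \left(-1181 + 26 \sqrt{-15}\right) \left(407 + \frac{25}{3}\right) = -47 + \left(-1181 + 26 i \sqrt{15}\right) \frac{1246}{3} = -47 - \left(\frac{1471526}{3} - \frac{32396 i \sqrt{15}}{3}\right) = - \frac{1471667}{3} + \frac{32396 i \sqrt{15}}{3} \approx -4.9056 \cdot 10^{5} + 41823.0 i$)
$\sqrt{117 + r} = \sqrt{117 - \left(\frac{1471667}{3} - \frac{32396 i \sqrt{15}}{3}\right)} = \sqrt{- \frac{1471316}{3} + \frac{32396 i \sqrt{15}}{3}}$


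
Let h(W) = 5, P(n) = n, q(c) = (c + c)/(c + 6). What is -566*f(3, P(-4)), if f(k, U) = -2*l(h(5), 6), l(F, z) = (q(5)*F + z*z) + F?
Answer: 567132/11 ≈ 51557.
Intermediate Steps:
q(c) = 2*c/(6 + c) (q(c) = (2*c)/(6 + c) = 2*c/(6 + c))
l(F, z) = z**2 + 21*F/11 (l(F, z) = ((2*5/(6 + 5))*F + z*z) + F = ((2*5/11)*F + z**2) + F = ((2*5*(1/11))*F + z**2) + F = (10*F/11 + z**2) + F = (z**2 + 10*F/11) + F = z**2 + 21*F/11)
f(k, U) = -1002/11 (f(k, U) = -2*(6**2 + (21/11)*5) = -2*(36 + 105/11) = -2*501/11 = -1002/11)
-566*f(3, P(-4)) = -566*(-1002/11) = 567132/11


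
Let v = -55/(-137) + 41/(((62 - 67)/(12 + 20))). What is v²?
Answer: 32209121961/469225 ≈ 68643.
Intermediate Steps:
v = -179469/685 (v = -55*(-1/137) + 41/((-5/32)) = 55/137 + 41/((-5*1/32)) = 55/137 + 41/(-5/32) = 55/137 + 41*(-32/5) = 55/137 - 1312/5 = -179469/685 ≈ -262.00)
v² = (-179469/685)² = 32209121961/469225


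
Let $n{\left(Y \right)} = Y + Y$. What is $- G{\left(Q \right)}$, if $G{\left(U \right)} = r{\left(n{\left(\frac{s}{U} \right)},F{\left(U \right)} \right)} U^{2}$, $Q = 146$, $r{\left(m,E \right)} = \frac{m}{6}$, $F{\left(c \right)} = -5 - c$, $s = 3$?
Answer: $-146$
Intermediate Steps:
$n{\left(Y \right)} = 2 Y$
$r{\left(m,E \right)} = \frac{m}{6}$ ($r{\left(m,E \right)} = m \frac{1}{6} = \frac{m}{6}$)
$G{\left(U \right)} = U$ ($G{\left(U \right)} = \frac{2 \frac{3}{U}}{6} U^{2} = \frac{6 \frac{1}{U}}{6} U^{2} = \frac{U^{2}}{U} = U$)
$- G{\left(Q \right)} = \left(-1\right) 146 = -146$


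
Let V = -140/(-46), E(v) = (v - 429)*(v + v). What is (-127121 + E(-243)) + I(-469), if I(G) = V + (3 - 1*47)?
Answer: 4586891/23 ≈ 1.9943e+5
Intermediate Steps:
E(v) = 2*v*(-429 + v) (E(v) = (-429 + v)*(2*v) = 2*v*(-429 + v))
V = 70/23 (V = -140*(-1/46) = 70/23 ≈ 3.0435)
I(G) = -942/23 (I(G) = 70/23 + (3 - 1*47) = 70/23 + (3 - 47) = 70/23 - 44 = -942/23)
(-127121 + E(-243)) + I(-469) = (-127121 + 2*(-243)*(-429 - 243)) - 942/23 = (-127121 + 2*(-243)*(-672)) - 942/23 = (-127121 + 326592) - 942/23 = 199471 - 942/23 = 4586891/23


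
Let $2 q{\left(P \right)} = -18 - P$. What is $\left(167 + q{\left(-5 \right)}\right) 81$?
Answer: $\frac{26001}{2} \approx 13001.0$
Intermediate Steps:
$q{\left(P \right)} = -9 - \frac{P}{2}$ ($q{\left(P \right)} = \frac{-18 - P}{2} = -9 - \frac{P}{2}$)
$\left(167 + q{\left(-5 \right)}\right) 81 = \left(167 - \frac{13}{2}\right) 81 = \frac{321}{2} \cdot 81 = \frac{26001}{2}$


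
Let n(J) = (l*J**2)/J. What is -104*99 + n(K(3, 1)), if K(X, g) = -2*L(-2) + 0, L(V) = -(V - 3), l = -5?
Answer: -10246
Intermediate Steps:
L(V) = 3 - V (L(V) = -(-3 + V) = 3 - V)
K(X, g) = -10 (K(X, g) = -2*(3 - 1*(-2)) + 0 = -2*(3 + 2) + 0 = -2*5 + 0 = -10 + 0 = -10)
n(J) = -5*J (n(J) = (-5*J**2)/J = -5*J)
-104*99 + n(K(3, 1)) = -104*99 - 5*(-10) = -10296 + 50 = -10246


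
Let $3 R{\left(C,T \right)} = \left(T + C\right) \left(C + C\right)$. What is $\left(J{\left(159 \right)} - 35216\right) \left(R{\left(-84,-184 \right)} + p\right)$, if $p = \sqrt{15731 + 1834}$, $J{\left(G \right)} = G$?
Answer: $-526135456 - 35057 \sqrt{17565} \approx -5.3078 \cdot 10^{8}$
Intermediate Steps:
$R{\left(C,T \right)} = \frac{2 C \left(C + T\right)}{3}$ ($R{\left(C,T \right)} = \frac{\left(T + C\right) \left(C + C\right)}{3} = \frac{\left(C + T\right) 2 C}{3} = \frac{2 C \left(C + T\right)}{3}$)
$p = \sqrt{17565} \approx 132.53$
$\left(J{\left(159 \right)} - 35216\right) \left(R{\left(-84,-184 \right)} + p\right) = \left(159 - 35216\right) \left(\frac{2}{3} \left(-84\right) \left(-84 - 184\right) + \sqrt{17565}\right) = - 35057 \left(\frac{2}{3} \left(-84\right) \left(-268\right) + \sqrt{17565}\right) = - 35057 \left(15008 + \sqrt{17565}\right) = -526135456 - 35057 \sqrt{17565}$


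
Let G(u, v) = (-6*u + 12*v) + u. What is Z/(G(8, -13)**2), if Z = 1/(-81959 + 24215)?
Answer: -1/2218293504 ≈ -4.5080e-10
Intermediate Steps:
G(u, v) = -5*u + 12*v
Z = -1/57744 (Z = 1/(-57744) = -1/57744 ≈ -1.7318e-5)
Z/(G(8, -13)**2) = -1/(57744*(-5*8 + 12*(-13))**2) = -1/(57744*(-40 - 156)**2) = -1/(57744*((-196)**2)) = -1/57744/38416 = -1/57744*1/38416 = -1/2218293504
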